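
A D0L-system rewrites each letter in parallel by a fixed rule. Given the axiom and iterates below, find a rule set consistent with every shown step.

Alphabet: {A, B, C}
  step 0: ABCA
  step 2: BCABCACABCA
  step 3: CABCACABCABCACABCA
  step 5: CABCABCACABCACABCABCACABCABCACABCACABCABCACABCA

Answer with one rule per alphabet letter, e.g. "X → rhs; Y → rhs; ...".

A->CA, B->CA, C->B

  step 2 ⇒ step 3: BCABCACABCA ⇒ CA·B·CA·CA·B·CA·B·CA·CA·B·CA
    A ↦ CA
    B ↦ CA
    C ↦ B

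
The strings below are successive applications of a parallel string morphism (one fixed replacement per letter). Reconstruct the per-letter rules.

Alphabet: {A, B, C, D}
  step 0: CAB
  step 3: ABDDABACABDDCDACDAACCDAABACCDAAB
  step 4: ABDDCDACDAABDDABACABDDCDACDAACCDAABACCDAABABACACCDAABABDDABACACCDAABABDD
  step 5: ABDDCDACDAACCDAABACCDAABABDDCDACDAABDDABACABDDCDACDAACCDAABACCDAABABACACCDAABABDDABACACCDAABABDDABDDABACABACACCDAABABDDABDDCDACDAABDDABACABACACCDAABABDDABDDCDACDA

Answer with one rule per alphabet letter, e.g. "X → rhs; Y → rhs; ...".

  step 4 ⇒ step 5: ABDDCDACDAABDDABACABDDCDACDAACCDAABACCDAABABACACCDAABABDDABACACCDAABABDD ⇒ AB·DD·CDA·CDA·AC·CDA·AB·AC·CDA·AB·AB·DD·CDA·CDA·AB·DD·AB·AC·AB·DD·CDA·CDA·AC·CDA·AB·AC·CDA·AB·AB·AC·AC·CDA·AB·AB·DD·AB·AC·AC·CDA·AB·AB·DD·AB·DD·AB·AC·AB·AC·AC·CDA·AB·AB·DD·AB·DD·CDA·CDA·AB·DD·AB·AC·AB·AC·AC·CDA·AB·AB·DD·AB·DD·CDA·CDA
    A ↦ AB
    B ↦ DD
    C ↦ AC
    D ↦ CDA

A->AB, B->DD, C->AC, D->CDA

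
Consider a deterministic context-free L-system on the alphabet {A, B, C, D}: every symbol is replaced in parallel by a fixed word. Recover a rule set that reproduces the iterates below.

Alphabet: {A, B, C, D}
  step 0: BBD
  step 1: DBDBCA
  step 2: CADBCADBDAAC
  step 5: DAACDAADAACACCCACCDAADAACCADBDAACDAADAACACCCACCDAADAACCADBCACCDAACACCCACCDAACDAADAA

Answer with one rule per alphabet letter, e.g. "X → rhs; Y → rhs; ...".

  step 1 ⇒ step 2: DBDBCA ⇒ CA·DB·CA·DB·DAA·C
    A ↦ C
    B ↦ DB
    C ↦ DAA
    D ↦ CA

A->C, B->DB, C->DAA, D->CA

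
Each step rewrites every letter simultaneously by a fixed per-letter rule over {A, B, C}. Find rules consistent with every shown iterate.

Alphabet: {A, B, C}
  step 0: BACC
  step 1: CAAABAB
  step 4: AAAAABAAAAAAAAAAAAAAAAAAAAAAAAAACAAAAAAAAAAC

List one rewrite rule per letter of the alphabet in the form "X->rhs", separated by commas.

A->AA, B->C, C->AB

  step 0 ⇒ step 1: BACC ⇒ C·AA·AB·AB
    A ↦ AA
    B ↦ C
    C ↦ AB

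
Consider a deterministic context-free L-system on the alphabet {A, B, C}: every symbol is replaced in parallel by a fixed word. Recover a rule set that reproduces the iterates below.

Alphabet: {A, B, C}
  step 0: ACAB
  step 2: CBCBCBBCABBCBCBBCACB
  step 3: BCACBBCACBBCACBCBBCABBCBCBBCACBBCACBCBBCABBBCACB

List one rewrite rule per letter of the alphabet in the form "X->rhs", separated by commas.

  step 2 ⇒ step 3: CBCBCBBCABBCBCBBCACB ⇒ BCA·CB·BCA·CB·BCA·CB·CB·BCA·BB·CB·CB·BCA·CB·BCA·CB·CB·BCA·BB·BCA·CB
    A ↦ BB
    B ↦ CB
    C ↦ BCA

A->BB, B->CB, C->BCA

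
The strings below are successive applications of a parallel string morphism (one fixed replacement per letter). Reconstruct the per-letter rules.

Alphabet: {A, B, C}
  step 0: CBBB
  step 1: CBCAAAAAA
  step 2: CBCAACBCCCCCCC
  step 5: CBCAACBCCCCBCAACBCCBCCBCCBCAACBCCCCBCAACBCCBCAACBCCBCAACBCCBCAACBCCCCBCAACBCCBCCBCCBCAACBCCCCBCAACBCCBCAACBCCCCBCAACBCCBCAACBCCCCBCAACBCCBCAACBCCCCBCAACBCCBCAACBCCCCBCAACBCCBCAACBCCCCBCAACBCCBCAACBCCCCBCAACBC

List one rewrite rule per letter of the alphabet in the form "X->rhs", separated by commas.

  step 1 ⇒ step 2: CBCAAAAAA ⇒ CBC·AA·CBC·C·C·C·C·C·C
    A ↦ C
    B ↦ AA
    C ↦ CBC

A->C, B->AA, C->CBC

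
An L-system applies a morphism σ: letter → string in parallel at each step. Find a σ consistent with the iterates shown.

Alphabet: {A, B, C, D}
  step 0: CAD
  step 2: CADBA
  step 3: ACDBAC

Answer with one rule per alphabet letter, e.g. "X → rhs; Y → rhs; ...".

  step 2 ⇒ step 3: CADBA ⇒ A·C·DB·A·C
    A ↦ C
    B ↦ A
    C ↦ A
    D ↦ DB

A->C, B->A, C->A, D->DB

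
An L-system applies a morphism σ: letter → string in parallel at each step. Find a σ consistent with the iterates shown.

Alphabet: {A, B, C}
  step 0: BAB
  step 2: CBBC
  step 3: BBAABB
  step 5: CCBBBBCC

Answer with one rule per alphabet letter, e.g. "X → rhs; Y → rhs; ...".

  step 2 ⇒ step 3: CBBC ⇒ BB·A·A·BB
    B ↦ A
    C ↦ BB
    A ↦ C  (constrained at step 0)

A->C, B->A, C->BB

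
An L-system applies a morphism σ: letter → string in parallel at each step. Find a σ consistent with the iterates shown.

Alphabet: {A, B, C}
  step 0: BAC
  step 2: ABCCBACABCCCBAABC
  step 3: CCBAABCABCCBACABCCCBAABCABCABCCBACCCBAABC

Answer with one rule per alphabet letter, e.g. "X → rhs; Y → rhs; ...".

A->C, B->CBA, C->ABC

  step 2 ⇒ step 3: ABCCBACABCCCBAABC ⇒ C·CBA·ABC·ABC·CBA·C·ABC·C·CBA·ABC·ABC·ABC·CBA·C·C·CBA·ABC
    A ↦ C
    B ↦ CBA
    C ↦ ABC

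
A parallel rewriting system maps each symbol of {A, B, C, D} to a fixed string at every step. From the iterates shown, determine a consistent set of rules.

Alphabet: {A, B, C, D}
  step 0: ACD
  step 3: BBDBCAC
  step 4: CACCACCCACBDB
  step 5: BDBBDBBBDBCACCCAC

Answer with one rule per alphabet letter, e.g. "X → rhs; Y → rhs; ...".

  step 4 ⇒ step 5: CACCACCCACBDB ⇒ B·D·B·B·D·B·B·B·D·B·CAC·C·CAC
    A ↦ D
    B ↦ CAC
    C ↦ B
    D ↦ C

A->D, B->CAC, C->B, D->C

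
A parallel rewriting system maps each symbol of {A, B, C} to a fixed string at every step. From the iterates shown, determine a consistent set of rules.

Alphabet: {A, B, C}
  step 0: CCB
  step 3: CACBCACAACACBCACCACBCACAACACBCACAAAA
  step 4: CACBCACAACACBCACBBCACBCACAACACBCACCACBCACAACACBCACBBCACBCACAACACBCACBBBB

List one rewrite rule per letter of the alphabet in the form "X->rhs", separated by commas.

A->B, B->AA, C->CAC

  step 3 ⇒ step 4: CACBCACAACACBCACCACBCACAACACBCACAAAA ⇒ CAC·B·CAC·AA·CAC·B·CAC·B·B·CAC·B·CAC·AA·CAC·B·CAC·CAC·B·CAC·AA·CAC·B·CAC·B·B·CAC·B·CAC·AA·CAC·B·CAC·B·B·B·B
    A ↦ B
    B ↦ AA
    C ↦ CAC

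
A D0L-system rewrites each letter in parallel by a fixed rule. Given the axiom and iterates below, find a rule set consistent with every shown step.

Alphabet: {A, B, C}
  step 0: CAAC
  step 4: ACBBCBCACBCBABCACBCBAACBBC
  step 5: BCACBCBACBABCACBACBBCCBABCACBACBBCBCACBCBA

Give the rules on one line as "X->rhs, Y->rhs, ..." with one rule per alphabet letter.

  step 4 ⇒ step 5: ACBBCBCACBCBABCACBCBAACBBC ⇒ BC·A·CB·CB·A·CB·A·BC·A·CB·A·CB·BC·CB·A·BC·A·CB·A·CB·BC·BC·A·CB·CB·A
    A ↦ BC
    B ↦ CB
    C ↦ A

A->BC, B->CB, C->A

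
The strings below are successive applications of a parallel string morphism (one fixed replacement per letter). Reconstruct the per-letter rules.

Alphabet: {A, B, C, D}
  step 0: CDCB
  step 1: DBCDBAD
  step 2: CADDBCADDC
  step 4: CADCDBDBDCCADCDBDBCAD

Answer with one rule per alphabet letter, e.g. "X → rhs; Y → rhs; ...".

A->D, B->AD, C->DB, D->C

  step 1 ⇒ step 2: DBCDBAD ⇒ C·AD·DB·C·AD·D·C
    A ↦ D
    B ↦ AD
    C ↦ DB
    D ↦ C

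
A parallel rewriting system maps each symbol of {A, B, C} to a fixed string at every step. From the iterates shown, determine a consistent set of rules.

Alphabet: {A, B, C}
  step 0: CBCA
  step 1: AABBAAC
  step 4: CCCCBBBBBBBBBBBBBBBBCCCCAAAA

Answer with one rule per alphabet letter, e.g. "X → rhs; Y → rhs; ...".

  step 0 ⇒ step 1: CBCA ⇒ AA·BB·AA·C
    A ↦ C
    B ↦ BB
    C ↦ AA

A->C, B->BB, C->AA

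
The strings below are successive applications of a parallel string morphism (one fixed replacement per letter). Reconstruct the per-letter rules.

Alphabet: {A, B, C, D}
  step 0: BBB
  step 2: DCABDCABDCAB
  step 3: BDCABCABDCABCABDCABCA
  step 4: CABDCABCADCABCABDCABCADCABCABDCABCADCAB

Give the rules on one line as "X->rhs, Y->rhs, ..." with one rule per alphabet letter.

A->AB, B->CA, C->DC, D->B

  step 3 ⇒ step 4: BDCABCABDCABCABDCABCA ⇒ CA·B·DC·AB·CA·DC·AB·CA·B·DC·AB·CA·DC·AB·CA·B·DC·AB·CA·DC·AB
    A ↦ AB
    B ↦ CA
    C ↦ DC
    D ↦ B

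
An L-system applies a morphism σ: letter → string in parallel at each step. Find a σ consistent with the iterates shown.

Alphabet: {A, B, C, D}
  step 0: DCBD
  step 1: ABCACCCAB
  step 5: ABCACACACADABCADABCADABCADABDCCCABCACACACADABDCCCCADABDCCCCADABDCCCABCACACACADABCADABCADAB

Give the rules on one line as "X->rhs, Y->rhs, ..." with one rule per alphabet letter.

  step 0 ⇒ step 1: DCBD ⇒ AB·CA·CCC·AB
    B ↦ CCC
    C ↦ CA
    D ↦ AB
    A ↦ D  (constrained at step 1)

A->D, B->CCC, C->CA, D->AB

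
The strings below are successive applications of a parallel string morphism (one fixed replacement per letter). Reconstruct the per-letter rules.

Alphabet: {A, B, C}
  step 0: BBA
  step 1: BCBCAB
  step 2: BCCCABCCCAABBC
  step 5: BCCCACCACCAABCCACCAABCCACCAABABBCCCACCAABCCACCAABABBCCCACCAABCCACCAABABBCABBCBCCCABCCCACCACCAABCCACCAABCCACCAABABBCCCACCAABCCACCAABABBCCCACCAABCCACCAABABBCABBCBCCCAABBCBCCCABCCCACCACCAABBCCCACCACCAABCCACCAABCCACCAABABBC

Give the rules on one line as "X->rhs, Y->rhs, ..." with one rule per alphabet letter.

  step 1 ⇒ step 2: BCBCAB ⇒ BC·CCA·BC·CCA·AB·BC
    A ↦ AB
    B ↦ BC
    C ↦ CCA

A->AB, B->BC, C->CCA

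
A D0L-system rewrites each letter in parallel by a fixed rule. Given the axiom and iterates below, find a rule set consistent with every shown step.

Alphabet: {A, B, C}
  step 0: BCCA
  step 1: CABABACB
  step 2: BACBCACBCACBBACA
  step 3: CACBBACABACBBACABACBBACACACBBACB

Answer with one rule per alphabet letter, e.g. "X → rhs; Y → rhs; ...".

  step 2 ⇒ step 3: BACBCACBCACBBACA ⇒ CA·CB·BA·CA·BA·CB·BA·CA·BA·CB·BA·CA·CA·CB·BA·CB
    A ↦ CB
    B ↦ CA
    C ↦ BA

A->CB, B->CA, C->BA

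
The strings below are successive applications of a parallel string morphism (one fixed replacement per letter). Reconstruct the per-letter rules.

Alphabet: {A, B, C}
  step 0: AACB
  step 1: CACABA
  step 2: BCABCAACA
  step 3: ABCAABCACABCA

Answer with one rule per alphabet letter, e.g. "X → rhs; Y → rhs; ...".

A->CA, B->A, C->B

  step 2 ⇒ step 3: BCABCAACA ⇒ A·B·CA·A·B·CA·CA·B·CA
    A ↦ CA
    B ↦ A
    C ↦ B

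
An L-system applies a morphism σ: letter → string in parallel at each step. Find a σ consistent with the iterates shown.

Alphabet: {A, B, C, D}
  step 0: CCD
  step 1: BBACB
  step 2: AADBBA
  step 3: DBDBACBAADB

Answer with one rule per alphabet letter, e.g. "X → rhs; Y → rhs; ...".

  step 2 ⇒ step 3: AADBBA ⇒ DB·DB·ACB·A·A·DB
    A ↦ DB
    B ↦ A
    D ↦ ACB
  step 0 ⇒ step 1: CCD ⇒ B·B·ACB
    C ↦ B

A->DB, B->A, C->B, D->ACB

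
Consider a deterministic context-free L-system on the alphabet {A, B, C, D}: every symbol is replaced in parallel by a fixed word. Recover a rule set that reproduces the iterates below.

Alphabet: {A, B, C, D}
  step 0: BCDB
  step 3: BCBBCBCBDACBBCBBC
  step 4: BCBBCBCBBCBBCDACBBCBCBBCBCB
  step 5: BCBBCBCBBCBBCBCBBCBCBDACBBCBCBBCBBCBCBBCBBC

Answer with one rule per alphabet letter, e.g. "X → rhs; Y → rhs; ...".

  step 4 ⇒ step 5: BCBBCBCBBCBBCDACBBCBCBBCBCB ⇒ BC·B·BC·BC·B·BC·B·BC·BC·B·BC·BC·B·DA·C·B·BC·BC·B·BC·B·BC·BC·B·BC·B·BC
    A ↦ C
    B ↦ BC
    C ↦ B
    D ↦ DA

A->C, B->BC, C->B, D->DA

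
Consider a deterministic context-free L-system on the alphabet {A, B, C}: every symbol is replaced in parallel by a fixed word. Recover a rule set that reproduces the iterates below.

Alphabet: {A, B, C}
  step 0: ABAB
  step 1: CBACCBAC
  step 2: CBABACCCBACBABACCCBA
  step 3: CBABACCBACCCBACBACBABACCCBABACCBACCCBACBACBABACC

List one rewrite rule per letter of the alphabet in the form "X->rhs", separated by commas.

  step 2 ⇒ step 3: CBABACCCBACBABACCCBA ⇒ CBA·BAC·C·BAC·C·CBA·CBA·CBA·BAC·C·CBA·BAC·C·BAC·C·CBA·CBA·CBA·BAC·C
    A ↦ C
    B ↦ BAC
    C ↦ CBA

A->C, B->BAC, C->CBA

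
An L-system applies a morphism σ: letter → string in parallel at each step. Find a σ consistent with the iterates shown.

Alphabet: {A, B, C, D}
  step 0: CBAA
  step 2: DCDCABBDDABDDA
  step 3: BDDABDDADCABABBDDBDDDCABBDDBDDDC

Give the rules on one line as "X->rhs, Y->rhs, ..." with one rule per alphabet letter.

  step 2 ⇒ step 3: DCDCABBDDABDDA ⇒ BDD·A·BDD·A·DC·AB·AB·BDD·BDD·DC·AB·BDD·BDD·DC
    A ↦ DC
    B ↦ AB
    C ↦ A
    D ↦ BDD

A->DC, B->AB, C->A, D->BDD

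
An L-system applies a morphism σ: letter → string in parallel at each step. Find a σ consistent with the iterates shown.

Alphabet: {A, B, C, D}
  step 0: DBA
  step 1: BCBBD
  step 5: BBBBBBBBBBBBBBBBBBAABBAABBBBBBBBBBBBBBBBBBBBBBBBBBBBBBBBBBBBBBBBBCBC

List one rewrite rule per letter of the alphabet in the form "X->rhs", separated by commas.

  step 0 ⇒ step 1: DBA ⇒ BC·BB·D
    A ↦ D
    B ↦ BB
    D ↦ BC
    C ↦ AA  (constrained at step 1)

A->D, B->BB, C->AA, D->BC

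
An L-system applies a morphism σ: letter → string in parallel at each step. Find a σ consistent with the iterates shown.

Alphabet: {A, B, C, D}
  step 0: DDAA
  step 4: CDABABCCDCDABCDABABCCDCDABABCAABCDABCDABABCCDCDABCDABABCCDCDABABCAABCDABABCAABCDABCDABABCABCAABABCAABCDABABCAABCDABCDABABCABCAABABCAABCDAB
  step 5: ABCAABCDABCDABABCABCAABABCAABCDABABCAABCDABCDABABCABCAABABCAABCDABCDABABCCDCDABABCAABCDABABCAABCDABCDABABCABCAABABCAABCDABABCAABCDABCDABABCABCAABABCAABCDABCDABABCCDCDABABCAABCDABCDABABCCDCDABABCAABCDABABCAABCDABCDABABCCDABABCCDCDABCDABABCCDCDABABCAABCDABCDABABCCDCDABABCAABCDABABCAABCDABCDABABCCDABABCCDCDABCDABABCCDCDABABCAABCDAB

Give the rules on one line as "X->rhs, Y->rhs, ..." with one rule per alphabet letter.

  step 4 ⇒ step 5: CDABABCCDCDABCDABABCCDCDABABCAABCDABCDABABCCDCDABCDABABCCDCDABABCAABCDABABCAABCDABCDABABCABCAABABCAABCDABABCAABCDABCDABABCABCAABABCAABCDAB ⇒ ABC·AAB·CD·AB·CD·AB·ABC·ABC·AAB·ABC·AAB·CD·AB·ABC·AAB·CD·AB·CD·AB·ABC·ABC·AAB·ABC·AAB·CD·AB·CD·AB·ABC·CD·CD·AB·ABC·AAB·CD·AB·ABC·AAB·CD·AB·CD·AB·ABC·ABC·AAB·ABC·AAB·CD·AB·ABC·AAB·CD·AB·CD·AB·ABC·ABC·AAB·ABC·AAB·CD·AB·CD·AB·ABC·CD·CD·AB·ABC·AAB·CD·AB·CD·AB·ABC·CD·CD·AB·ABC·AAB·CD·AB·ABC·AAB·CD·AB·CD·AB·ABC·CD·AB·ABC·CD·CD·AB·CD·AB·ABC·CD·CD·AB·ABC·AAB·CD·AB·CD·AB·ABC·CD·CD·AB·ABC·AAB·CD·AB·ABC·AAB·CD·AB·CD·AB·ABC·CD·AB·ABC·CD·CD·AB·CD·AB·ABC·CD·CD·AB·ABC·AAB·CD·AB
    A ↦ CD
    B ↦ AB
    C ↦ ABC
    D ↦ AAB

A->CD, B->AB, C->ABC, D->AAB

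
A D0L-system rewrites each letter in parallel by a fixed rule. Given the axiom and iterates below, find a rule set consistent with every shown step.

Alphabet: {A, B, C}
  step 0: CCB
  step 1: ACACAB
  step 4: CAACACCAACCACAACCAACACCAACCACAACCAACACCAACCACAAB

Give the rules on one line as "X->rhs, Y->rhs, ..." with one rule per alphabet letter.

A->CA, B->AB, C->AC

  step 0 ⇒ step 1: CCB ⇒ AC·AC·AB
    B ↦ AB
    C ↦ AC
    A ↦ CA  (constrained at step 1)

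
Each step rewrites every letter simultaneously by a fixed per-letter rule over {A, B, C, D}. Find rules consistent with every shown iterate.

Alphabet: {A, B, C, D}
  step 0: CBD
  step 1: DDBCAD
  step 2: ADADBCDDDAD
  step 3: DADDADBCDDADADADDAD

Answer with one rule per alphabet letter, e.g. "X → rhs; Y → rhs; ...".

A->D, B->BC, C->DD, D->AD

  step 2 ⇒ step 3: ADADBCDDDAD ⇒ D·AD·D·AD·BC·DD·AD·AD·AD·D·AD
    A ↦ D
    B ↦ BC
    C ↦ DD
    D ↦ AD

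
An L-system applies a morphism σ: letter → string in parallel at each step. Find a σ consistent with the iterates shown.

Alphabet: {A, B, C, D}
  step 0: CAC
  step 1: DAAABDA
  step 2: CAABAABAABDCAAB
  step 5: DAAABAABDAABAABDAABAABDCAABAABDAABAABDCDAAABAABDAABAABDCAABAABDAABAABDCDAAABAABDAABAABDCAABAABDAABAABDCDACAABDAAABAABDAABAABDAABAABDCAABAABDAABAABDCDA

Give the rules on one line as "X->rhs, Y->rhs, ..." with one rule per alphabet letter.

A->AAB, B->D, C->DA, D->C

  step 1 ⇒ step 2: DAAABDA ⇒ C·AAB·AAB·AAB·D·C·AAB
    A ↦ AAB
    B ↦ D
    D ↦ C
  step 0 ⇒ step 1: CAC ⇒ DA·AAB·DA
    C ↦ DA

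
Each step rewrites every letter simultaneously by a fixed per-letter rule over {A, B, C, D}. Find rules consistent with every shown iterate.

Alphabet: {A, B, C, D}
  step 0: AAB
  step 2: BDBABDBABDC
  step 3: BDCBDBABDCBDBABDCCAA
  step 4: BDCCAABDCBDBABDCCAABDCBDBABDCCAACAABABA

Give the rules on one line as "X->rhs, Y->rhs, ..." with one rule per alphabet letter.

A->BA, B->BD, C->CAA, D->C

  step 3 ⇒ step 4: BDCBDBABDCBDBABDCCAA ⇒ BD·C·CAA·BD·C·BD·BA·BD·C·CAA·BD·C·BD·BA·BD·C·CAA·CAA·BA·BA
    A ↦ BA
    B ↦ BD
    C ↦ CAA
    D ↦ C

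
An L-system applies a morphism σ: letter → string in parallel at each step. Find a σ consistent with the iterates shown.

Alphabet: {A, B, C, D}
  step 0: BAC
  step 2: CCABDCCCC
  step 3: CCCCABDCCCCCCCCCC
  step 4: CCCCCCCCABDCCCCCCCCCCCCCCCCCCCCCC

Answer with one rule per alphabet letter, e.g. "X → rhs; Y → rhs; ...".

  step 3 ⇒ step 4: CCCCABDCCCCCCCCCC ⇒ CC·CC·CC·CC·AB·D·CC·CC·CC·CC·CC·CC·CC·CC·CC·CC·CC
    A ↦ AB
    B ↦ D
    C ↦ CC
    D ↦ CC

A->AB, B->D, C->CC, D->CC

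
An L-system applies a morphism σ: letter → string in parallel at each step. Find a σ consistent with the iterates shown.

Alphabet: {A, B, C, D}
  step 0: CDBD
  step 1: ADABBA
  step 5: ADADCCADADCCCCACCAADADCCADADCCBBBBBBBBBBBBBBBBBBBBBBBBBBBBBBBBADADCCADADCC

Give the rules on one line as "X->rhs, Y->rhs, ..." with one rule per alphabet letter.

A->CC, B->BB, C->AD, D->A

  step 0 ⇒ step 1: CDBD ⇒ AD·A·BB·A
    B ↦ BB
    C ↦ AD
    D ↦ A
    A ↦ CC  (constrained at step 1)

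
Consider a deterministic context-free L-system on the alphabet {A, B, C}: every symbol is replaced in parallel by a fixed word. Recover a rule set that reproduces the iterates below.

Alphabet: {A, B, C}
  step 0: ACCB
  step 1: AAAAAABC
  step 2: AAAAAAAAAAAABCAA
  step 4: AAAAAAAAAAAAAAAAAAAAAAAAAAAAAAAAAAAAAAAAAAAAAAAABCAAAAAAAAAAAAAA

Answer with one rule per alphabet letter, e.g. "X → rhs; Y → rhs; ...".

A->AA, B->BC, C->AA

  step 1 ⇒ step 2: AAAAAABC ⇒ AA·AA·AA·AA·AA·AA·BC·AA
    A ↦ AA
    B ↦ BC
    C ↦ AA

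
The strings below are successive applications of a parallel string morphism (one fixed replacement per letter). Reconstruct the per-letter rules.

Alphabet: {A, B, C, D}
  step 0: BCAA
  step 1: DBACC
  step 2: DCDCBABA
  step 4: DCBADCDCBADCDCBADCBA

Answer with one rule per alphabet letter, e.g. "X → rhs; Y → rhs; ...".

A->C, B->D, C->BA, D->DC

  step 1 ⇒ step 2: DBACC ⇒ DC·D·C·BA·BA
    A ↦ C
    B ↦ D
    C ↦ BA
    D ↦ DC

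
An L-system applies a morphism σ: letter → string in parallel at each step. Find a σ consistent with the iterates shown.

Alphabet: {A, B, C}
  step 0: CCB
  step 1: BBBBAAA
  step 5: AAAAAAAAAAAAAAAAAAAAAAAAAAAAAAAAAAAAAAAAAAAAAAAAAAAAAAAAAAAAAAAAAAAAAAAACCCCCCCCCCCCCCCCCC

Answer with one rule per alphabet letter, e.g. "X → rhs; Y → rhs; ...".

A->C, B->AAA, C->BB

  step 0 ⇒ step 1: CCB ⇒ BB·BB·AAA
    B ↦ AAA
    C ↦ BB
    A ↦ C  (constrained at step 1)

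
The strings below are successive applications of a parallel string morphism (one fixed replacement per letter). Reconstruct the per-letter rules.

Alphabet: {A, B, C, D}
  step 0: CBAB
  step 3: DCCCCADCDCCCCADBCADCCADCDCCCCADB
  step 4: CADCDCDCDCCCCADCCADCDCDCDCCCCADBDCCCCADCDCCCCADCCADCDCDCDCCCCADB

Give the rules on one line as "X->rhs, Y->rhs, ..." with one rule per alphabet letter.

A->CC, B->DB, C->DC, D->CA

  step 3 ⇒ step 4: DCCCCADCDCCCCADBCADCCADCDCCCCADB ⇒ CA·DC·DC·DC·DC·CC·CA·DC·CA·DC·DC·DC·DC·CC·CA·DB·DC·CC·CA·DC·DC·CC·CA·DC·CA·DC·DC·DC·DC·CC·CA·DB
    A ↦ CC
    B ↦ DB
    C ↦ DC
    D ↦ CA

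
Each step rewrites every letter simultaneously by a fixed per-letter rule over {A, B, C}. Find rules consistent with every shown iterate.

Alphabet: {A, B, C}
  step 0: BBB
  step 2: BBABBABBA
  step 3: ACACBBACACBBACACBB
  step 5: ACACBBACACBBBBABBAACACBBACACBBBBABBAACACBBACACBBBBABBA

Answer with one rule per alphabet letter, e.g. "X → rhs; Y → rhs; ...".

  step 2 ⇒ step 3: BBABBABBA ⇒ AC·AC·BB·AC·AC·BB·AC·AC·BB
    A ↦ BB
    B ↦ AC
    C ↦ A  (constrained at step 3)

A->BB, B->AC, C->A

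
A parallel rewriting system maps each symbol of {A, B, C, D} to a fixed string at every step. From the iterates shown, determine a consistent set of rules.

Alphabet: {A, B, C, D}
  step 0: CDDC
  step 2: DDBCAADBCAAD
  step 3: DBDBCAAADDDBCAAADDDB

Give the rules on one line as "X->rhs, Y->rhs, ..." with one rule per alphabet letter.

  step 2 ⇒ step 3: DDBCAADBCAAD ⇒ DB·DB·CAA·A·D·D·DB·CAA·A·D·D·DB
    A ↦ D
    B ↦ CAA
    C ↦ A
    D ↦ DB

A->D, B->CAA, C->A, D->DB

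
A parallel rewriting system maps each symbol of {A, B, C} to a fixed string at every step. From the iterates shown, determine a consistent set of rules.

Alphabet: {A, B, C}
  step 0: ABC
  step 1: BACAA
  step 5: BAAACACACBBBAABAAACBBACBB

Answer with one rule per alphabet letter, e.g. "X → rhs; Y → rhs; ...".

A->B, B->AC, C->AA

  step 0 ⇒ step 1: ABC ⇒ B·AC·AA
    A ↦ B
    B ↦ AC
    C ↦ AA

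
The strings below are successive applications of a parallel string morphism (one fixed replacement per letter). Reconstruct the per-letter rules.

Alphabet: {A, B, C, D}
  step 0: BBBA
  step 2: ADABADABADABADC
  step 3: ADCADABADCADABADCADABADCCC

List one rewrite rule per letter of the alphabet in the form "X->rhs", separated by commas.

A->AD, B->AB, C->CC, D->C

  step 2 ⇒ step 3: ADABADABADABADC ⇒ AD·C·AD·AB·AD·C·AD·AB·AD·C·AD·AB·AD·C·CC
    A ↦ AD
    B ↦ AB
    C ↦ CC
    D ↦ C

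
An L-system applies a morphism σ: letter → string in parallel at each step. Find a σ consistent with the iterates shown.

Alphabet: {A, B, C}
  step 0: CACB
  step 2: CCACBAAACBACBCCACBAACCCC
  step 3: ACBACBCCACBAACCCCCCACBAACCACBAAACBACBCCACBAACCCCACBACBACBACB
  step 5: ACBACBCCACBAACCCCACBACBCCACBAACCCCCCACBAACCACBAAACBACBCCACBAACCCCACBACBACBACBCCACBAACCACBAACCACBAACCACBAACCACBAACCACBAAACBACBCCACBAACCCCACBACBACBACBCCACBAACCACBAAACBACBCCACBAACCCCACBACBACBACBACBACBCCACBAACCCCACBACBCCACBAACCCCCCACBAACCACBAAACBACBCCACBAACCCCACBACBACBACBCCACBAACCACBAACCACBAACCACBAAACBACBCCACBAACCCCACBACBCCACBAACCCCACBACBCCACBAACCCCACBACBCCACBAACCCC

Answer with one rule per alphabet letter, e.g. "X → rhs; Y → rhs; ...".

  step 2 ⇒ step 3: CCACBAAACBACBCCACBAACCCC ⇒ ACB·ACB·CC·ACB·AA·CC·CC·CC·ACB·AA·CC·ACB·AA·ACB·ACB·CC·ACB·AA·CC·CC·ACB·ACB·ACB·ACB
    A ↦ CC
    B ↦ AA
    C ↦ ACB

A->CC, B->AA, C->ACB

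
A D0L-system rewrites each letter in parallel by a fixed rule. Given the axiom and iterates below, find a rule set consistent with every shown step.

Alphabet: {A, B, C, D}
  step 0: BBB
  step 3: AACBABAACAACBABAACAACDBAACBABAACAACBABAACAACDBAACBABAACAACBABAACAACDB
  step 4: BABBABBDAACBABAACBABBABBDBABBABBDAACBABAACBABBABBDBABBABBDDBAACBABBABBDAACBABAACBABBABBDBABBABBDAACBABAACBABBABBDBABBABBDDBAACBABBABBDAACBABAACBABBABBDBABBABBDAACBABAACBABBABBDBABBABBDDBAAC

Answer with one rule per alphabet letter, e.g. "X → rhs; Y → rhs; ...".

  step 3 ⇒ step 4: AACBABAACAACBABAACAACDBAACBABAACAACBABAACAACDBAACBABAACAACBABAACAACDB ⇒ BAB·BAB·BD·AAC·BAB·AAC·BAB·BAB·BD·BAB·BAB·BD·AAC·BAB·AAC·BAB·BAB·BD·BAB·BAB·BD·DB·AAC·BAB·BAB·BD·AAC·BAB·AAC·BAB·BAB·BD·BAB·BAB·BD·AAC·BAB·AAC·BAB·BAB·BD·BAB·BAB·BD·DB·AAC·BAB·BAB·BD·AAC·BAB·AAC·BAB·BAB·BD·BAB·BAB·BD·AAC·BAB·AAC·BAB·BAB·BD·BAB·BAB·BD·DB·AAC
    A ↦ BAB
    B ↦ AAC
    C ↦ BD
    D ↦ DB

A->BAB, B->AAC, C->BD, D->DB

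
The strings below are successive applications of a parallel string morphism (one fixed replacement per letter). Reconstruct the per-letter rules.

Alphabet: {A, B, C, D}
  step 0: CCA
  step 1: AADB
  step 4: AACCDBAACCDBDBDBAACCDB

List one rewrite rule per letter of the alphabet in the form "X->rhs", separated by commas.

A->DB, B->DB, C->A, D->CC

  step 0 ⇒ step 1: CCA ⇒ A·A·DB
    A ↦ DB
    C ↦ A
    B ↦ DB  (constrained at step 1)
    D ↦ CC  (constrained at step 1)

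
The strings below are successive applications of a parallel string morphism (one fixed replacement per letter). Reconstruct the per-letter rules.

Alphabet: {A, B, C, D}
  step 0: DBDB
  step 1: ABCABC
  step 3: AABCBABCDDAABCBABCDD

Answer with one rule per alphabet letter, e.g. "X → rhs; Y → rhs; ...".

  step 0 ⇒ step 1: DBDB ⇒ A·BC·A·BC
    B ↦ BC
    D ↦ A
    A ↦ DD  (constrained at step 1)
    C ↦ BA  (constrained at step 1)

A->DD, B->BC, C->BA, D->A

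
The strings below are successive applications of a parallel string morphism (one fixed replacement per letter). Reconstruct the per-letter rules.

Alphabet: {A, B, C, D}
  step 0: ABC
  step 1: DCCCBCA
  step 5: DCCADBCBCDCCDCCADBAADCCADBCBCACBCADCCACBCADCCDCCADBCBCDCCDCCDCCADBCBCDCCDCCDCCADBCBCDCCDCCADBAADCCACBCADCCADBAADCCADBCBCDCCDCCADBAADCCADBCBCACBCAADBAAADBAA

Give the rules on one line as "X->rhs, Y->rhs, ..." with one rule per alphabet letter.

A->DCC, B->CBC, C->A, D->ADB

  step 0 ⇒ step 1: ABC ⇒ DCC·CBC·A
    A ↦ DCC
    B ↦ CBC
    C ↦ A
    D ↦ ADB  (constrained at step 1)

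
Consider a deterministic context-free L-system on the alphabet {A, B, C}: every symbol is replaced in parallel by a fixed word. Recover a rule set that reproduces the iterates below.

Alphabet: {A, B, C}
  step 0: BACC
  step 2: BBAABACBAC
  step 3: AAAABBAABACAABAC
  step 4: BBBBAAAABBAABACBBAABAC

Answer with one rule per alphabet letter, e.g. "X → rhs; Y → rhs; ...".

  step 3 ⇒ step 4: AAAABBAABACAABAC ⇒ B·B·B·B·AA·AA·B·B·AA·B·AC·B·B·AA·B·AC
    A ↦ B
    B ↦ AA
    C ↦ AC

A->B, B->AA, C->AC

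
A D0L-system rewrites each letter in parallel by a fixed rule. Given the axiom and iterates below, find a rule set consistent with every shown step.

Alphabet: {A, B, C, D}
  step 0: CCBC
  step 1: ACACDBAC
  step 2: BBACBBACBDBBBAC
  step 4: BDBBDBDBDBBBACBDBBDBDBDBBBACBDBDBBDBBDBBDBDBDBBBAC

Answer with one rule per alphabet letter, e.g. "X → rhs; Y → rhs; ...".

A->BB, B->DB, C->AC, D->B

  step 1 ⇒ step 2: ACACDBAC ⇒ BB·AC·BB·AC·B·DB·BB·AC
    A ↦ BB
    B ↦ DB
    C ↦ AC
    D ↦ B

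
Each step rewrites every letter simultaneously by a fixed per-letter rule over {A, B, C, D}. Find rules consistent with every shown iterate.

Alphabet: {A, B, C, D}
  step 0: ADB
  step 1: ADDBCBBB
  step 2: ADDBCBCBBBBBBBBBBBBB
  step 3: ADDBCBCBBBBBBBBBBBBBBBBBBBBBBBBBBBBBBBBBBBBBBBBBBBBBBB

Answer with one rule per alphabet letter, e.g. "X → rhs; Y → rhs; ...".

A->ADD, B->BBB, C->B, D->BC

  step 2 ⇒ step 3: ADDBCBCBBBBBBBBBBBBB ⇒ ADD·BC·BC·BBB·B·BBB·B·BBB·BBB·BBB·BBB·BBB·BBB·BBB·BBB·BBB·BBB·BBB·BBB·BBB
    A ↦ ADD
    B ↦ BBB
    C ↦ B
    D ↦ BC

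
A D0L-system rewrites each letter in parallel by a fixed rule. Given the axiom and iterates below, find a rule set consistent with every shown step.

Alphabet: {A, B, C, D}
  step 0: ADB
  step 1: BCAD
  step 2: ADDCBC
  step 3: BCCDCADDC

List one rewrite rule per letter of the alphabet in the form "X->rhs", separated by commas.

  step 2 ⇒ step 3: ADDCBC ⇒ B·C·C·DC·AD·DC
    A ↦ B
    B ↦ AD
    C ↦ DC
    D ↦ C

A->B, B->AD, C->DC, D->C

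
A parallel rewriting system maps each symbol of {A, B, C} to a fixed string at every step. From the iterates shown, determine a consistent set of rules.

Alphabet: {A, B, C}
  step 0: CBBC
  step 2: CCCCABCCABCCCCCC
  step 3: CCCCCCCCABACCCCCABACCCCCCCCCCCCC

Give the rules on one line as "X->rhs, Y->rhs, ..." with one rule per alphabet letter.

  step 2 ⇒ step 3: CCCCABCCABCCCCCC ⇒ CC·CC·CC·CC·AB·AC·CC·CC·AB·AC·CC·CC·CC·CC·CC·CC
    A ↦ AB
    B ↦ AC
    C ↦ CC

A->AB, B->AC, C->CC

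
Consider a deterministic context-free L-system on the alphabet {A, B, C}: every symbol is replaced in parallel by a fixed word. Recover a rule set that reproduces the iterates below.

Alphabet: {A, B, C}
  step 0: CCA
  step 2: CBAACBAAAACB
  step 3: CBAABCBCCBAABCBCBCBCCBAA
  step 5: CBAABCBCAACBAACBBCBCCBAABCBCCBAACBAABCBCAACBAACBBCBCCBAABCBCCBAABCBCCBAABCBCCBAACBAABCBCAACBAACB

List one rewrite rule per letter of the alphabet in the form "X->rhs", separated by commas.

  step 2 ⇒ step 3: CBAACBAAAACB ⇒ CB·AA·BC·BC·CB·AA·BC·BC·BC·BC·CB·AA
    A ↦ BC
    B ↦ AA
    C ↦ CB

A->BC, B->AA, C->CB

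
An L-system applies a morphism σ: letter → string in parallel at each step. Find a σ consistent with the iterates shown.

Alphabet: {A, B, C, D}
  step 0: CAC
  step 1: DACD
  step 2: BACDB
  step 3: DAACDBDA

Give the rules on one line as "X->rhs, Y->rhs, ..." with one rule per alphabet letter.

A->AC, B->DA, C->D, D->B

  step 2 ⇒ step 3: BACDB ⇒ DA·AC·D·B·DA
    A ↦ AC
    B ↦ DA
    C ↦ D
    D ↦ B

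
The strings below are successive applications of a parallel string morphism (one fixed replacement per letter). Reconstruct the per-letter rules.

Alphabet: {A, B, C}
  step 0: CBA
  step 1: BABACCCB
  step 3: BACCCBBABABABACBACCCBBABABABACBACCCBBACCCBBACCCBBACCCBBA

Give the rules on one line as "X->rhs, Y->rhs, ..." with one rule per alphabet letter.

A->CCB, B->BAC, C->BA

  step 0 ⇒ step 1: CBA ⇒ BA·BAC·CCB
    A ↦ CCB
    B ↦ BAC
    C ↦ BA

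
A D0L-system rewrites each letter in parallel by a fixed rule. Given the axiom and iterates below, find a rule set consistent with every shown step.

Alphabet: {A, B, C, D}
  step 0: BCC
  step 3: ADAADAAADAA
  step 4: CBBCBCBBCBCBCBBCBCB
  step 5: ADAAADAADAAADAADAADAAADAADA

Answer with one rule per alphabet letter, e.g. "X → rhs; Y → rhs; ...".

A->CB, B->A, C->AD, D->B

  step 4 ⇒ step 5: CBBCBCBBCBCBCBBCBCB ⇒ AD·A·A·AD·A·AD·A·A·AD·A·AD·A·AD·A·A·AD·A·AD·A
    B ↦ A
    C ↦ AD
  step 3 ⇒ step 4: ADAADAAADAA ⇒ CB·B·CB·CB·B·CB·CB·CB·B·CB·CB
    A ↦ CB
  step 3 ⇒ step 4: ADAADAAADAA ⇒ CB·B·CB·CB·B·CB·CB·CB·B·CB·CB
    D ↦ B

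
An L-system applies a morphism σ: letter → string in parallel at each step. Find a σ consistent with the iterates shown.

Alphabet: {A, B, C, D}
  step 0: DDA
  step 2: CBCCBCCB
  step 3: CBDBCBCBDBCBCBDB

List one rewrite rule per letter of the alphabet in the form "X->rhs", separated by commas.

  step 2 ⇒ step 3: CBCCBCCB ⇒ CB·DB·CB·CB·DB·CB·CB·DB
    B ↦ DB
    C ↦ CB
    A ↦ C  (constrained at step 0)
    D ↦ CA  (constrained at step 0)

A->C, B->DB, C->CB, D->CA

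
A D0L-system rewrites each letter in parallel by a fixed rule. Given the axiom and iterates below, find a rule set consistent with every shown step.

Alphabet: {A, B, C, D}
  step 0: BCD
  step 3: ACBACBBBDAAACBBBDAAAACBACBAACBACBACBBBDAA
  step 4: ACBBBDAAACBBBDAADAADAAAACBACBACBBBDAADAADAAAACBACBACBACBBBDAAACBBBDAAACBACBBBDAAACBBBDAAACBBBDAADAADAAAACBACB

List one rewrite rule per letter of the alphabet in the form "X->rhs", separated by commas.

  step 3 ⇒ step 4: ACBACBBBDAAACBBBDAAAACBACBAACBACBACBBBDAA ⇒ ACB·BB·DAA·ACB·BB·DAA·DAA·DAA·A·ACB·ACB·ACB·BB·DAA·DAA·DAA·A·ACB·ACB·ACB·ACB·BB·DAA·ACB·BB·DAA·ACB·ACB·BB·DAA·ACB·BB·DAA·ACB·BB·DAA·DAA·DAA·A·ACB·ACB
    A ↦ ACB
    B ↦ DAA
    C ↦ BB
    D ↦ A

A->ACB, B->DAA, C->BB, D->A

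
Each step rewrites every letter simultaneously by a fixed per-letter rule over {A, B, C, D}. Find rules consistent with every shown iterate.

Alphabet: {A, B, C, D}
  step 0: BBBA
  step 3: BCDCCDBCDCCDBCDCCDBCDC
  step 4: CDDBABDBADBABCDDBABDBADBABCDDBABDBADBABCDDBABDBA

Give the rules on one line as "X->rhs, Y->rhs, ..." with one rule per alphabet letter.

  step 3 ⇒ step 4: BCDCCDBCDCCDBCDCCDBCDC ⇒ CD·DBA·B·DBA·DBA·B·CD·DBA·B·DBA·DBA·B·CD·DBA·B·DBA·DBA·B·CD·DBA·B·DBA
    B ↦ CD
    C ↦ DBA
    D ↦ B
    A ↦ C  (constrained at step 0)

A->C, B->CD, C->DBA, D->B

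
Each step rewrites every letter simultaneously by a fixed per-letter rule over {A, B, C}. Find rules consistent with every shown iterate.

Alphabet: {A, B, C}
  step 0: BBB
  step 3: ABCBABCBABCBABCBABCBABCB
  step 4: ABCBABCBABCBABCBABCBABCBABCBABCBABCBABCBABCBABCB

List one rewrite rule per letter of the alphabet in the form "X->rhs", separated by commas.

A->AB, B->CB, C->AB

  step 3 ⇒ step 4: ABCBABCBABCBABCBABCBABCB ⇒ AB·CB·AB·CB·AB·CB·AB·CB·AB·CB·AB·CB·AB·CB·AB·CB·AB·CB·AB·CB·AB·CB·AB·CB
    A ↦ AB
    B ↦ CB
    C ↦ AB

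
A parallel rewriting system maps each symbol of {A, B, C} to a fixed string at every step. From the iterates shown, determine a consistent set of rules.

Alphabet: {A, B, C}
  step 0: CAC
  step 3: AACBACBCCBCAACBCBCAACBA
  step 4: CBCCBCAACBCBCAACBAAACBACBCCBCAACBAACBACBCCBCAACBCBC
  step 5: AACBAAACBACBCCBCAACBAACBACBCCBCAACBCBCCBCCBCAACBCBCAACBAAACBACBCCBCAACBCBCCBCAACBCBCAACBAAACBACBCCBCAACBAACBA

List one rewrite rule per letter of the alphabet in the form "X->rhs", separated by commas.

A->CBC, B->ACB, C->A

  step 4 ⇒ step 5: CBCCBCAACBCBCAACBAAACBACBCCBCAACBAACBACBCCBCAACBCBC ⇒ A·ACB·A·A·ACB·A·CBC·CBC·A·ACB·A·ACB·A·CBC·CBC·A·ACB·CBC·CBC·CBC·A·ACB·CBC·A·ACB·A·A·ACB·A·CBC·CBC·A·ACB·CBC·CBC·A·ACB·CBC·A·ACB·A·A·ACB·A·CBC·CBC·A·ACB·A·ACB·A
    A ↦ CBC
    B ↦ ACB
    C ↦ A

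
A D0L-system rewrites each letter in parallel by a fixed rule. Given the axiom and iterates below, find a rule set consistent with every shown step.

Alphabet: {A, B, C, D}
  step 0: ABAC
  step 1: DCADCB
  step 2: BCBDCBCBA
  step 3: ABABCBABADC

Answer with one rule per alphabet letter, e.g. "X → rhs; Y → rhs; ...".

  step 2 ⇒ step 3: BCBDCBCBA ⇒ A·B·A·BC·B·A·B·A·DC
    A ↦ DC
    B ↦ A
    C ↦ B
    D ↦ BC

A->DC, B->A, C->B, D->BC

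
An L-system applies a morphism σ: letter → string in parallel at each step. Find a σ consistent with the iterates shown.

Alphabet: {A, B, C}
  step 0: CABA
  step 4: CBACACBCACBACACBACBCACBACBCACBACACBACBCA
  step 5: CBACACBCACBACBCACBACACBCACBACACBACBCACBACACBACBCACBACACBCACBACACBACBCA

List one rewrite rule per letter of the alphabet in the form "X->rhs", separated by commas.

A->CA, B->A, C->CB

  step 4 ⇒ step 5: CBACACBCACBACACBACBCACBACBCACBACACBACBCA ⇒ CB·A·CA·CB·CA·CB·A·CB·CA·CB·A·CA·CB·CA·CB·A·CA·CB·A·CB·CA·CB·A·CA·CB·A·CB·CA·CB·A·CA·CB·CA·CB·A·CA·CB·A·CB·CA
    A ↦ CA
    B ↦ A
    C ↦ CB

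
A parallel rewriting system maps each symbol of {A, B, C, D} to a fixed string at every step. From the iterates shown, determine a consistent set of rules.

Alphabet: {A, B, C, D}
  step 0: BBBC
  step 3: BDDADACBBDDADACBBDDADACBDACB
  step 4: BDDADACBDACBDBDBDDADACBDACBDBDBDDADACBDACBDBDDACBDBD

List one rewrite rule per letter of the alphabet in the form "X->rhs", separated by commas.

  step 3 ⇒ step 4: BDDADACBBDDADACBBDDADACBDACB ⇒ BD·DA·DA·CB·DA·CB·D·BD·BD·DA·DA·CB·DA·CB·D·BD·BD·DA·DA·CB·DA·CB·D·BD·DA·CB·D·BD
    A ↦ CB
    B ↦ BD
    C ↦ D
    D ↦ DA

A->CB, B->BD, C->D, D->DA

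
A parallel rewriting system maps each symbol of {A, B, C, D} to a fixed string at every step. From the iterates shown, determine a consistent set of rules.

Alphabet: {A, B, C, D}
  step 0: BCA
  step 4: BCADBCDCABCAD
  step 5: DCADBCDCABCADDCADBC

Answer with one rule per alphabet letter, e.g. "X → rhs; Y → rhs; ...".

A->D, B->DC, C->A, D->BC

  step 4 ⇒ step 5: BCADBCDCABCAD ⇒ DC·A·D·BC·DC·A·BC·A·D·DC·A·D·BC
    A ↦ D
    B ↦ DC
    C ↦ A
    D ↦ BC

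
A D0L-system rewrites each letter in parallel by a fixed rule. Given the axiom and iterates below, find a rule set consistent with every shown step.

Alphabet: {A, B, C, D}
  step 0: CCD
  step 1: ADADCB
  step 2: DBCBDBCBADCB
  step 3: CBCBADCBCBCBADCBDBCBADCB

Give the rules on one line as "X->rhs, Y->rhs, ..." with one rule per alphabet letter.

  step 2 ⇒ step 3: DBCBDBCBADCB ⇒ CB·CB·AD·CB·CB·CB·AD·CB·DB·CB·AD·CB
    A ↦ DB
    B ↦ CB
    C ↦ AD
    D ↦ CB

A->DB, B->CB, C->AD, D->CB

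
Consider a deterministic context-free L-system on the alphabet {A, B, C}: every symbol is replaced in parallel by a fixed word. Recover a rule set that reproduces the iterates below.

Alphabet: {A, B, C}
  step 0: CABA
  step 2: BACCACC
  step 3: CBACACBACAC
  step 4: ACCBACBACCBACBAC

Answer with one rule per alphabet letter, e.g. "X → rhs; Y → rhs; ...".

A->B, B->C, C->AC

  step 3 ⇒ step 4: CBACACBACAC ⇒ AC·C·B·AC·B·AC·C·B·AC·B·AC
    A ↦ B
    B ↦ C
    C ↦ AC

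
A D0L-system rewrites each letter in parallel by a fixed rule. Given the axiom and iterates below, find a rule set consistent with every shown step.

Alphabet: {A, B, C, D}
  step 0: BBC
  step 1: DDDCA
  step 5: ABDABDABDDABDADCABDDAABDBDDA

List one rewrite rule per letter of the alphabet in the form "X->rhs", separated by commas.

  step 0 ⇒ step 1: BBC ⇒ D·D·DCA
    B ↦ D
    C ↦ DCA
    A ↦ BD  (constrained at step 1)
    D ↦ A  (constrained at step 1)

A->BD, B->D, C->DCA, D->A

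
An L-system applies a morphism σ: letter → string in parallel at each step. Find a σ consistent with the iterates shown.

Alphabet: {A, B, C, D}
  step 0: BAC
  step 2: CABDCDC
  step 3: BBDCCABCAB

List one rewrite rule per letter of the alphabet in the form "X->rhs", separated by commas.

  step 2 ⇒ step 3: CABDCDC ⇒ B·B·DC·CA·B·CA·B
    A ↦ B
    B ↦ DC
    C ↦ B
    D ↦ CA

A->B, B->DC, C->B, D->CA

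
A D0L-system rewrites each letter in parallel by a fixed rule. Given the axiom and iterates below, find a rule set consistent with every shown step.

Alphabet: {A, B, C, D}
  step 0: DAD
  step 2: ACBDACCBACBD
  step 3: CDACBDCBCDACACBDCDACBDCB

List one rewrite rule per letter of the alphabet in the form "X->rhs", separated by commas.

  step 2 ⇒ step 3: ACBDACCBACBD ⇒ CD·AC·BD·CB·CD·AC·AC·BD·CD·AC·BD·CB
    A ↦ CD
    B ↦ BD
    C ↦ AC
    D ↦ CB

A->CD, B->BD, C->AC, D->CB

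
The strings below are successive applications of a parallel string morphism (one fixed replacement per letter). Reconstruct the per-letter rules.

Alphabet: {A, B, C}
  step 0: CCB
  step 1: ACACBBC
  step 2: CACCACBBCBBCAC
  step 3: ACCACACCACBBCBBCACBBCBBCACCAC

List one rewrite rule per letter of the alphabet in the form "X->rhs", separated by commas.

  step 2 ⇒ step 3: CACCACBBCBBCAC ⇒ AC·C·AC·AC·C·AC·BBC·BBC·AC·BBC·BBC·AC·C·AC
    A ↦ C
    B ↦ BBC
    C ↦ AC

A->C, B->BBC, C->AC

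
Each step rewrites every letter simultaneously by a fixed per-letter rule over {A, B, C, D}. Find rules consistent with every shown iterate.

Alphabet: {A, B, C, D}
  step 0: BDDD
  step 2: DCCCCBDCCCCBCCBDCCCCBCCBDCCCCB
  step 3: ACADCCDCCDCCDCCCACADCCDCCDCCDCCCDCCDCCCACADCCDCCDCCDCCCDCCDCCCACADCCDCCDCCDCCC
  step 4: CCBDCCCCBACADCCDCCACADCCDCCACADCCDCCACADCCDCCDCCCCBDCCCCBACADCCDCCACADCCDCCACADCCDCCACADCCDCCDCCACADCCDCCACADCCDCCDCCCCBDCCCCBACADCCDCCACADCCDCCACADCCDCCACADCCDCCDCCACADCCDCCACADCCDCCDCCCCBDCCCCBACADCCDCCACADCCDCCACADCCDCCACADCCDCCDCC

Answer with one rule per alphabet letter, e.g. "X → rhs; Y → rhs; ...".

A->CCB, B->C, C->DCC, D->ACA

  step 3 ⇒ step 4: ACADCCDCCDCCDCCCACADCCDCCDCCDCCCDCCDCCCACADCCDCCDCCDCCCDCCDCCCACADCCDCCDCCDCCC ⇒ CCB·DCC·CCB·ACA·DCC·DCC·ACA·DCC·DCC·ACA·DCC·DCC·ACA·DCC·DCC·DCC·CCB·DCC·CCB·ACA·DCC·DCC·ACA·DCC·DCC·ACA·DCC·DCC·ACA·DCC·DCC·DCC·ACA·DCC·DCC·ACA·DCC·DCC·DCC·CCB·DCC·CCB·ACA·DCC·DCC·ACA·DCC·DCC·ACA·DCC·DCC·ACA·DCC·DCC·DCC·ACA·DCC·DCC·ACA·DCC·DCC·DCC·CCB·DCC·CCB·ACA·DCC·DCC·ACA·DCC·DCC·ACA·DCC·DCC·ACA·DCC·DCC·DCC
    A ↦ CCB
    C ↦ DCC
    D ↦ ACA
  step 2 ⇒ step 3: DCCCCBDCCCCBCCBDCCCCBCCBDCCCCB ⇒ ACA·DCC·DCC·DCC·DCC·C·ACA·DCC·DCC·DCC·DCC·C·DCC·DCC·C·ACA·DCC·DCC·DCC·DCC·C·DCC·DCC·C·ACA·DCC·DCC·DCC·DCC·C
    B ↦ C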